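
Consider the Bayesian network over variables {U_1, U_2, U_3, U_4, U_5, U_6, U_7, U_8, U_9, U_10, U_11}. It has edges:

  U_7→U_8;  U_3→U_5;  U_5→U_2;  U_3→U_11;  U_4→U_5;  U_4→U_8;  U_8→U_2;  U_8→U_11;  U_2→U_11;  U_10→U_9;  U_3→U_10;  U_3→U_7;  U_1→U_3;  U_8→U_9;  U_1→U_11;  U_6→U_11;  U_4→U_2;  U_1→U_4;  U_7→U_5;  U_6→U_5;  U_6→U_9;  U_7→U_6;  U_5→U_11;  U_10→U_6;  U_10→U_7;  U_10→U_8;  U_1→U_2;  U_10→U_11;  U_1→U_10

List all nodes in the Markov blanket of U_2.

The Markov blanket of a node is its parents, its children, and the other parents of its children.
Ch(U_2) = {U_11}.
Pa(U_2) = {U_1, U_4, U_5, U_8}.
Other parents of U_2's children:
  U_11 also has parents U_1, U_3, U_5, U_6, U_8, U_10.
MB(U_2) = {U_1, U_3, U_4, U_5, U_6, U_8, U_10, U_11}.

{U_1, U_3, U_4, U_5, U_6, U_8, U_10, U_11}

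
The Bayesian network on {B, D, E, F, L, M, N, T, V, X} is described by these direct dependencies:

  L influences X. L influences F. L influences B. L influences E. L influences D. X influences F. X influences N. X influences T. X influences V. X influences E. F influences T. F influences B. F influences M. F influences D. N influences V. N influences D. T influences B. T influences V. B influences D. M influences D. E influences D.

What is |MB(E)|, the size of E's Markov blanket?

7

Parents of E: L, X.
Ch(E) = {D}.
Parents of each child, excluding E:
  D: B, F, L, M, N
MB(E) = {B, D, F, L, M, N, X}, which has 7 nodes.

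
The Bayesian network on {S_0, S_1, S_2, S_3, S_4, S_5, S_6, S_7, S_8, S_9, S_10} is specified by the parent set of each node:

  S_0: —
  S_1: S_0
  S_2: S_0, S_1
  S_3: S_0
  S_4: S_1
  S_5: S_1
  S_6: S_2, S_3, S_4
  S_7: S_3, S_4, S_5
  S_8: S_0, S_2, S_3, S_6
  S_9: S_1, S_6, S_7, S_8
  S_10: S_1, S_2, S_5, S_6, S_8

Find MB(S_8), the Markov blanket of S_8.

Children of S_8: S_9, S_10.
S_8's parents: S_0, S_2, S_3, S_6.
For each child, the remaining parents (spouses of S_8):
  parents(S_9) \ {S_8} = {S_1, S_6, S_7}.
  S_10's other parents are S_1, S_2, S_5, S_6.
Taking the union gives {S_0, S_1, S_2, S_3, S_5, S_6, S_7, S_9, S_10}.

{S_0, S_1, S_2, S_3, S_5, S_6, S_7, S_9, S_10}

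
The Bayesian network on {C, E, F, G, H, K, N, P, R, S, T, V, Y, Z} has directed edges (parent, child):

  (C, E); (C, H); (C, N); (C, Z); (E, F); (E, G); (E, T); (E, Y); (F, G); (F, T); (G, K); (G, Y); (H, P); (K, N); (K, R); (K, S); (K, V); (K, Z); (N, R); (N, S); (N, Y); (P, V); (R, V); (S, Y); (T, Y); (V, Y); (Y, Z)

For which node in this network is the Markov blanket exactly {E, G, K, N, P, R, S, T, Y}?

V

The target node must have every member of {E, G, K, N, P, R, S, T, Y} as a parent, child, or co-parent, and no others.
Parents of V: K, P, R; children: Y; co-parents: E, G, N, S, T.
These exactly cover the given set, so the node is V.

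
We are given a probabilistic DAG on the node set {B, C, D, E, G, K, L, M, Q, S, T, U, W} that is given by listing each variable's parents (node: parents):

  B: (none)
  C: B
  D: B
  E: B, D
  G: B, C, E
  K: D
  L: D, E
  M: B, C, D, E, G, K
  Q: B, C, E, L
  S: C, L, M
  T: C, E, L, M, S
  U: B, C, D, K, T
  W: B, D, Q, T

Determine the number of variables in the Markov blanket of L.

8

Recall MB(v) = parents ∪ children ∪ spouses, where spouses are the other parents of v's children.
Parents of L: D, E.
L's children: Q, S, T.
Parents of each child, excluding L:
  Q also has parents B, C, E.
  parents(S) \ {L} = {C, M}.
  T's other parents are C, E, M, S.
MB(L) = {B, C, D, E, M, Q, S, T}, which has 8 nodes.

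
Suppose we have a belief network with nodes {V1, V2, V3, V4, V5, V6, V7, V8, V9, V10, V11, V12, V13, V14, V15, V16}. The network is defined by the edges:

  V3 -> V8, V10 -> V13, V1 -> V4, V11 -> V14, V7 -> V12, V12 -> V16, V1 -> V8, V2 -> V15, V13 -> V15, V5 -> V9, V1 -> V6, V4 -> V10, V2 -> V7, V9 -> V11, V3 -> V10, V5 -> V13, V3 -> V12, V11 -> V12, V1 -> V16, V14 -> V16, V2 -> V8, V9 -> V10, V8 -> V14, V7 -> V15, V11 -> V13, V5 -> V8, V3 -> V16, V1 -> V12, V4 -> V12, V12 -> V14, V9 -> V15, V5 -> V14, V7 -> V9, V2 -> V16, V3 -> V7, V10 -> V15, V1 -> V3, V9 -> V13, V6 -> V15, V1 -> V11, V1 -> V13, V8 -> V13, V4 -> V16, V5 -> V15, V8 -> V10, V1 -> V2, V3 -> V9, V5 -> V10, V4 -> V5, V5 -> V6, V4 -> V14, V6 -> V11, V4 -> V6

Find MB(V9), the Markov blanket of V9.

Recall MB(v) = parents ∪ children ∪ spouses, where spouses are the other parents of v's children.
Parents of V9: V3, V5, V7.
Ch(V9) = {V10, V11, V13, V15}.
Parents of each child, excluding V9:
  V10's other parents are V3, V4, V5, V8.
  V11 also has parents V1, V6.
  V13's other parents are V1, V5, V8, V10, V11.
  V15's other parents are V2, V5, V6, V7, V10, V13.
Union: {V3, V5, V7} ∪ {V10, V11, V13, V15} ∪ {V1, V2, V3, V4, V5, V6, V7, V8, V10, V11, V13} = {V1, V2, V3, V4, V5, V6, V7, V8, V10, V11, V13, V15}.

{V1, V2, V3, V4, V5, V6, V7, V8, V10, V11, V13, V15}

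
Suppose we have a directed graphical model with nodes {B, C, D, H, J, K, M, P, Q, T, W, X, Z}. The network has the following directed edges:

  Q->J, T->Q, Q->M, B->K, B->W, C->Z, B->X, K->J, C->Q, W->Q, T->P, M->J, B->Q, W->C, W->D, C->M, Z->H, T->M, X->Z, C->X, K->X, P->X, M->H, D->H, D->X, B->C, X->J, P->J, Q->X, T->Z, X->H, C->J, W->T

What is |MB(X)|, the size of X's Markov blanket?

11

Parents of X: B, C, D, K, P, Q.
X's children: H, J, Z.
For each child, the remaining parents (spouses of X):
  Z's other parents are C, T.
  H also has parents D, M, Z.
  J's other parents are C, K, M, P, Q.
MB(X) = {B, C, D, H, J, K, M, P, Q, T, Z}, which has 11 nodes.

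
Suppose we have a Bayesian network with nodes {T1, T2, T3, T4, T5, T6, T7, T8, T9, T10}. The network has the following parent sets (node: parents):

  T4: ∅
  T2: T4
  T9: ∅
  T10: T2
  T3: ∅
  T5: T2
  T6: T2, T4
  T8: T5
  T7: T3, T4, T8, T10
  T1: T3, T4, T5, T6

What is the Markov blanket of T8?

{T3, T4, T5, T7, T10}

The Markov blanket of a node is its parents, its children, and the other parents of its children.
Parents of T8: T5.
Children of T8: T7.
Parents of each child, excluding T8:
  T7 also has parents T3, T4, T10.
MB(T8) = {T3, T4, T5, T7, T10}.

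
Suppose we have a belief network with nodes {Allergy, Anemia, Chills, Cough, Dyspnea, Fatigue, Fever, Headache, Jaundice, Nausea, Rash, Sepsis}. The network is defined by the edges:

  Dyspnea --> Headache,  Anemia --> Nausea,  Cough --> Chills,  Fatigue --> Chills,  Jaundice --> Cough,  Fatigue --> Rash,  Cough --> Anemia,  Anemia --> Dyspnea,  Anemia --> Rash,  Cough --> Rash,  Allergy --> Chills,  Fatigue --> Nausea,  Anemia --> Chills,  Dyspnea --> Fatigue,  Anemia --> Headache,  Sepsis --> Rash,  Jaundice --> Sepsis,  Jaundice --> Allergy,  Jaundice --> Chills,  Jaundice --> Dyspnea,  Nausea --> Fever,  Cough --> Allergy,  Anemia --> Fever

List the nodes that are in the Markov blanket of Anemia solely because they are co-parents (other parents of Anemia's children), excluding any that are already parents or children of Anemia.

{Allergy, Fatigue, Jaundice, Sepsis}

Children of Anemia: Chills, Dyspnea, Fever, Headache, Nausea, Rash.
  Dyspnea's other parent is Jaundice.
  parents(Headache) \ {Anemia} = {Dyspnea}.
  parents(Nausea) \ {Anemia} = {Fatigue}.
  Chills also has parents Allergy, Cough, Fatigue, Jaundice.
  Fever also has parent Nausea.
  Rash's other parents are Cough, Fatigue, Sepsis.
Excluding nodes already adjacent to Anemia (Chills, Cough, Dyspnea, Fever, Headache, Nausea, Rash), the co-parent-only contribution is {Allergy, Fatigue, Jaundice, Sepsis}.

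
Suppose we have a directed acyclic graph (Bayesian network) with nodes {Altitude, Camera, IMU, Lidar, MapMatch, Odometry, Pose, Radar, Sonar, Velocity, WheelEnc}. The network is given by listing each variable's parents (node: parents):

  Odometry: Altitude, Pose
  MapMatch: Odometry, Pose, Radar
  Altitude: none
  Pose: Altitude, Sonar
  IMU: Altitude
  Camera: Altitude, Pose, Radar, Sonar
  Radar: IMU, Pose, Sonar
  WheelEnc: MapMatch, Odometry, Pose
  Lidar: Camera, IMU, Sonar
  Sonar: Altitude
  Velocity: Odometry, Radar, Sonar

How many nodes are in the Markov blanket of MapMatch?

MapMatch has parents Odometry, Pose, Radar.
Children of MapMatch: WheelEnc.
Co-parents of MapMatch (other parents of its children):
  WheelEnc also has parents Odometry, Pose.
MB(MapMatch) = {Odometry, Pose, Radar, WheelEnc}, which has 4 nodes.

4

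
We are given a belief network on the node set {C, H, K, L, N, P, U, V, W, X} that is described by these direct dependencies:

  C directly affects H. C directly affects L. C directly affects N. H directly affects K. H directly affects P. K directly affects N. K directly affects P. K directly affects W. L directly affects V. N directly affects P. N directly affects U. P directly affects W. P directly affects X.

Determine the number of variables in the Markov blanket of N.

The Markov blanket of a node is its parents, its children, and the other parents of its children.
N's parents: C, K.
Children of N: P, U.
Co-parents of N (other parents of its children):
  parents(P) \ {N} = {H, K}.
  U: no additional parents.
MB(N) = {C, H, K, P, U}, which has 5 nodes.

5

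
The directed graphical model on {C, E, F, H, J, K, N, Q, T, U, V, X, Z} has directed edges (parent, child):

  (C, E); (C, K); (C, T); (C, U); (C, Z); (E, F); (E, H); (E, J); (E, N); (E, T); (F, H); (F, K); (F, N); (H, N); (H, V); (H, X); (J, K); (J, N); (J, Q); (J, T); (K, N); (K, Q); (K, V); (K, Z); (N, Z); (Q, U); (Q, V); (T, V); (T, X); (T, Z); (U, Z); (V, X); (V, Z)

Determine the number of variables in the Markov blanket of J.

By definition, MB(J) is built from J's parents, J's children, and the co-parents of J.
J's children: K, N, Q, T.
J's parents: E.
Co-parents of J (other parents of its children):
  parents(K) \ {J} = {C, F}.
  N's other parents are E, F, H, K.
  Q's other parent is K.
  T's other parents are C, E.
MB(J) = {C, E, F, H, K, N, Q, T}, which has 8 nodes.

8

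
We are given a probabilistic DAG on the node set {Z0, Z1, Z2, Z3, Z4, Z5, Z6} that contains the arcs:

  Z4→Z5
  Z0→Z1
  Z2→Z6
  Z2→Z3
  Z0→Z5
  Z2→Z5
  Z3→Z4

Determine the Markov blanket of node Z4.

Pa(Z4) = {Z3}.
Children of Z4: Z5.
Co-parents of Z4 (other parents of its children):
  Z5: Z0, Z2
So the Markov blanket of Z4 is {Z0, Z2, Z3, Z5}.

{Z0, Z2, Z3, Z5}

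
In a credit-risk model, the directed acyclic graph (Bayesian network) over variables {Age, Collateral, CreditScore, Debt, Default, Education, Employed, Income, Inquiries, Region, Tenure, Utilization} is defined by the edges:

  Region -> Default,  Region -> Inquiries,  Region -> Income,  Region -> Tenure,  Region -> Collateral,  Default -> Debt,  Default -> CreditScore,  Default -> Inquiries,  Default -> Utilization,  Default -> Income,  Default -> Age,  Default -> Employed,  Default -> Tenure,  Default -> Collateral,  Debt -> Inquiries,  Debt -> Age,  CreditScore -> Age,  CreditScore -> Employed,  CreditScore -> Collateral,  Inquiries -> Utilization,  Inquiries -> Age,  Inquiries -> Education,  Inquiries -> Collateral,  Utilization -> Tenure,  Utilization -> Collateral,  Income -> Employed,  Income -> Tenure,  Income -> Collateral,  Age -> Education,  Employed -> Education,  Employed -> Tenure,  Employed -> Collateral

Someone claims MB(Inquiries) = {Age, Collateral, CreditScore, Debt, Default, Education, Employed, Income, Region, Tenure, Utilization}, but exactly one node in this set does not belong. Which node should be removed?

Tenure

Inquiries has parents Debt, Default, Region.
Inquiries's children: Age, Collateral, Education, Utilization.
Co-parents of Inquiries (other parents of its children):
  parents(Utilization) \ {Inquiries} = {Default}.
  Age also has parents CreditScore, Debt, Default.
  Education also has parents Age, Employed.
  Collateral also has parents CreditScore, Default, Employed, Income, Region, Utilization.
MB(Inquiries) = {Age, Collateral, CreditScore, Debt, Default, Education, Employed, Income, Region, Utilization}.
Tenure is neither a parent, child, nor co-parent of Inquiries, so it does not belong.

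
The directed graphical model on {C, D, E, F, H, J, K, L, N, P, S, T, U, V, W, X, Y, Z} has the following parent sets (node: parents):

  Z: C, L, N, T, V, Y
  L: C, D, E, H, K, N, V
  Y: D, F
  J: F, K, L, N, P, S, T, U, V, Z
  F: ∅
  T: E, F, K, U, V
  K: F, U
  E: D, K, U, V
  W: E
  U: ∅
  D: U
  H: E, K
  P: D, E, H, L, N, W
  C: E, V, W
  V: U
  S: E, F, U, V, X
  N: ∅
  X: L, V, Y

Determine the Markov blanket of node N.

{C, D, E, F, H, J, K, L, P, S, T, U, V, W, Y, Z}

N's parents: none.
N has children J, L, P, Z.
For each child, the remaining parents (spouses of N):
  L also has parents C, D, E, H, K, V.
  Z also has parents C, L, T, V, Y.
  P's other parents are D, E, H, L, W.
  parents(J) \ {N} = {F, K, L, P, S, T, U, V, Z}.
Union: {} ∪ {J, L, P, Z} ∪ {C, D, E, F, H, K, L, P, S, T, U, V, W, Y, Z} = {C, D, E, F, H, J, K, L, P, S, T, U, V, W, Y, Z}.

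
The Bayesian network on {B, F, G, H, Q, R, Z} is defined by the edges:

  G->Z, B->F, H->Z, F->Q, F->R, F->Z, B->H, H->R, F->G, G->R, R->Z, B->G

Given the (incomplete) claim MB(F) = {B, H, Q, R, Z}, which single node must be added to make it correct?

G

Ch(F) = {G, Q, R, Z}.
Parents of F: B.
For each child, the remaining parents (spouses of F):
  parents(G) \ {F} = {B}.
  Q has no other parent.
  parents(R) \ {F} = {G, H}.
  parents(Z) \ {F} = {G, H, R}.
MB(F) = {B, G, H, Q, R, Z}.
Comparing with the claimed set, G is missing.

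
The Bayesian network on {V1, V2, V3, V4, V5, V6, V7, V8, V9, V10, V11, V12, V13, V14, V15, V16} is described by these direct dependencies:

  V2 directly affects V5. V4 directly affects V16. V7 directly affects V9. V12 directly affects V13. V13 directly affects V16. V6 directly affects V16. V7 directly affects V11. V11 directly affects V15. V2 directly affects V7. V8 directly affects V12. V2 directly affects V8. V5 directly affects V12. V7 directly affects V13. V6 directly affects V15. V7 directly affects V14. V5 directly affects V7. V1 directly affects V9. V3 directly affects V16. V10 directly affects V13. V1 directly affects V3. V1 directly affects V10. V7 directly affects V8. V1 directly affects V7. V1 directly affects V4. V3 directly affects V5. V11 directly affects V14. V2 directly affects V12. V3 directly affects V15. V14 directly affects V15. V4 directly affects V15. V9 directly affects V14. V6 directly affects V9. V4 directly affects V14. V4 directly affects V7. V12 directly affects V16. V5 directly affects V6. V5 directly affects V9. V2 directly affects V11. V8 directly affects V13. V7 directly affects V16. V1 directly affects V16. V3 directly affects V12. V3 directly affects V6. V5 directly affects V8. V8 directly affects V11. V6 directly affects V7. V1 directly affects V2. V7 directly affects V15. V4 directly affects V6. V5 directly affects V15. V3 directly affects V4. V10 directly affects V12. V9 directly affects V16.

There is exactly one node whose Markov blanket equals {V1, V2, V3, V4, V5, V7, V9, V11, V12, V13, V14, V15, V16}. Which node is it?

V6

The target node must have every member of {V1, V2, V3, V4, V5, V7, V9, V11, V12, V13, V14, V15, V16} as a parent, child, or co-parent, and no others.
Parents of V6: V3, V4, V5; children: V7, V9, V15, V16; co-parents: V1, V2, V3, V4, V5, V7, V9, V11, V12, V13, V14.
These exactly cover the given set, so the node is V6.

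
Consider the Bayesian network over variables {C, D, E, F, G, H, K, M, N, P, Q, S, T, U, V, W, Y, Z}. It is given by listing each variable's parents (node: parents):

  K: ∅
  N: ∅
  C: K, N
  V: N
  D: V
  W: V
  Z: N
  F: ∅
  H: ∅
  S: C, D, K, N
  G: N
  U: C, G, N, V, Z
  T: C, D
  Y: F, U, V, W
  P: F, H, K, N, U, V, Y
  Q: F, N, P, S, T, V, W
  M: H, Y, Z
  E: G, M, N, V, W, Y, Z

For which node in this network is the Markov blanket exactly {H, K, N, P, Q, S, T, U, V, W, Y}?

The target node must have every member of {H, K, N, P, Q, S, T, U, V, W, Y} as a parent, child, or co-parent, and no others.
Parents of F: none; children: P, Q, Y; co-parents: H, K, N, P, S, T, U, V, W, Y.
These exactly cover the given set, so the node is F.

F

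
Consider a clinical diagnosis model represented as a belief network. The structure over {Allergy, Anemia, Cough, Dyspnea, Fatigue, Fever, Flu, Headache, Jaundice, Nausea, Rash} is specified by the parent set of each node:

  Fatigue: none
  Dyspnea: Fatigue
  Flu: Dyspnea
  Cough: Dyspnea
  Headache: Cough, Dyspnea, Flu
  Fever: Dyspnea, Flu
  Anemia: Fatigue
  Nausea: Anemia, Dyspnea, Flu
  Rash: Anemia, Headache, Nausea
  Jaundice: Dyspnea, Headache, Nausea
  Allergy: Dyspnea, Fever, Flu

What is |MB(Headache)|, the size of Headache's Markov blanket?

Headache's children: Jaundice, Rash.
Headache has parents Cough, Dyspnea, Flu.
Co-parents of Headache (other parents of its children):
  Rash: Anemia, Nausea
  Jaundice: Dyspnea, Nausea
MB(Headache) = {Anemia, Cough, Dyspnea, Flu, Jaundice, Nausea, Rash}, which has 7 nodes.

7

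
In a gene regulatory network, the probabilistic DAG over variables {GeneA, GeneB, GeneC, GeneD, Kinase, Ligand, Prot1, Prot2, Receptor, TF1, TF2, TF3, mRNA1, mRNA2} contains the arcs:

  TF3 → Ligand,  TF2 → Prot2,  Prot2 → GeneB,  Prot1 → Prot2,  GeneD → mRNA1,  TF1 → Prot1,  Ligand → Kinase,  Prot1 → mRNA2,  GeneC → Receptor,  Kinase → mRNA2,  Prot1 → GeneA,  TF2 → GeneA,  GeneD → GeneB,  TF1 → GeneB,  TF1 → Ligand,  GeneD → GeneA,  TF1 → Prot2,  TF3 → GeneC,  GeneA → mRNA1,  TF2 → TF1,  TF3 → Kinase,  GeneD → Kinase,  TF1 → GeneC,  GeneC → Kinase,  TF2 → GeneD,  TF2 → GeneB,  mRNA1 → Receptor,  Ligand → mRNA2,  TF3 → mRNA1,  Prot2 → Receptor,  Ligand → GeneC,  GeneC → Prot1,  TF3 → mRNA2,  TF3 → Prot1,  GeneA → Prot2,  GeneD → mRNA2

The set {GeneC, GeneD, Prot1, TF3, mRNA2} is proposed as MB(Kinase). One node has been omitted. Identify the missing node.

Recall MB(v) = parents ∪ children ∪ spouses, where spouses are the other parents of v's children.
Pa(Kinase) = {GeneC, GeneD, Ligand, TF3}.
Kinase has child mRNA2.
Parents of each child, excluding Kinase:
  mRNA2: GeneD, Ligand, Prot1, TF3
MB(Kinase) = {GeneC, GeneD, Ligand, Prot1, TF3, mRNA2}.
Comparing with the claimed set, Ligand is missing.

Ligand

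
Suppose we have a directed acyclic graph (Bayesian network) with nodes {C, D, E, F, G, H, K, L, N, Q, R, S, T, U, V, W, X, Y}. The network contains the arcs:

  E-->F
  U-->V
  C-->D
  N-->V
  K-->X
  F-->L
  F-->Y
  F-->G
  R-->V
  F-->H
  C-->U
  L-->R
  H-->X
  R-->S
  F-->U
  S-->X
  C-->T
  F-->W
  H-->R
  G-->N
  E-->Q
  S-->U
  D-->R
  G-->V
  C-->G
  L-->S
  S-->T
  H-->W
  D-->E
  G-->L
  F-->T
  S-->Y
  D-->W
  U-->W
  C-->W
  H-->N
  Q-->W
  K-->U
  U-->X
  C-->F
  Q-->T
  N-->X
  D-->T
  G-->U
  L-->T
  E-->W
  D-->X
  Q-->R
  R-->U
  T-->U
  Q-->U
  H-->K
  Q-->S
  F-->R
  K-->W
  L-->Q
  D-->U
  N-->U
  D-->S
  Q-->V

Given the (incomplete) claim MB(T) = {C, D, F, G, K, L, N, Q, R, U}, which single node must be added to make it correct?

Parents of T: C, D, F, L, Q, S.
Children of T: U.
For each child, the remaining parents (spouses of T):
  parents(U) \ {T} = {C, D, F, G, K, N, Q, R, S}.
MB(T) = {C, D, F, G, K, L, N, Q, R, S, U}.
Comparing with the claimed set, S is missing.

S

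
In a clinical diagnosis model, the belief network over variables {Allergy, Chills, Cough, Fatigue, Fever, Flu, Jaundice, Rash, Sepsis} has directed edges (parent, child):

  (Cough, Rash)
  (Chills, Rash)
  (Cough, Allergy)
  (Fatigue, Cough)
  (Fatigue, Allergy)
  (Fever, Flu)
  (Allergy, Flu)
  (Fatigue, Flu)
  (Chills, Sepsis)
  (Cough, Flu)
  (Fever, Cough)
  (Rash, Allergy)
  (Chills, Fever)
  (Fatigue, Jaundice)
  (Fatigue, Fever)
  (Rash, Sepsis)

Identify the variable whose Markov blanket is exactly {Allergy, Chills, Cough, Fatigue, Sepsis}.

Rash

The target node must have every member of {Allergy, Chills, Cough, Fatigue, Sepsis} as a parent, child, or co-parent, and no others.
Parents of Rash: Chills, Cough; children: Allergy, Sepsis; co-parents: Chills, Cough, Fatigue.
These exactly cover the given set, so the node is Rash.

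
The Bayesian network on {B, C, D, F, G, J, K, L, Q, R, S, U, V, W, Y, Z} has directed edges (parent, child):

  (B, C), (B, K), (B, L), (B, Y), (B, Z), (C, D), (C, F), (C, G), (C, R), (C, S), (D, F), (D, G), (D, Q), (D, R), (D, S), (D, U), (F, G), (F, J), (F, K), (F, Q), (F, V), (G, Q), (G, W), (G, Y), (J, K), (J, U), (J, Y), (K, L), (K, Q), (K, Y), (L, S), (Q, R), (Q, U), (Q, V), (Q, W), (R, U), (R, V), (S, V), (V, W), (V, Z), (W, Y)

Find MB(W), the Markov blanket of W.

Pa(W) = {G, Q, V}.
W's children: Y.
Other parents of W's children:
  Y also has parents B, G, J, K.
So the Markov blanket of W is {B, G, J, K, Q, V, Y}.

{B, G, J, K, Q, V, Y}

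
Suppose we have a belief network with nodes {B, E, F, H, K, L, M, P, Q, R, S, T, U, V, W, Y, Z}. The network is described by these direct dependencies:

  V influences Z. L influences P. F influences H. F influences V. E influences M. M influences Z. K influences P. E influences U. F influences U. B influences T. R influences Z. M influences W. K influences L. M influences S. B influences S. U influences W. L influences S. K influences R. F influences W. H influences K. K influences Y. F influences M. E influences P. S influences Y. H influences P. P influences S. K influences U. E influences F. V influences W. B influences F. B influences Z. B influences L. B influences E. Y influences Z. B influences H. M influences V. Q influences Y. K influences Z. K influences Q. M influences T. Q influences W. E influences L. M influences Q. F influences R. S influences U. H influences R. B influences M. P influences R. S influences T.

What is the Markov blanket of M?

The Markov blanket of a node is its parents, its children, and the other parents of its children.
M's parents: B, E, F.
Children of M: Q, S, T, V, W, Z.
Parents of each child, excluding M:
  Q also has parent K.
  parents(S) \ {M} = {B, L, P}.
  T's other parents are B, S.
  V's other parent is F.
  W's other parents are F, Q, U, V.
  parents(Z) \ {M} = {B, K, R, V, Y}.
Union: {B, E, F} ∪ {Q, S, T, V, W, Z} ∪ {B, F, K, L, P, Q, R, S, U, V, Y} = {B, E, F, K, L, P, Q, R, S, T, U, V, W, Y, Z}.

{B, E, F, K, L, P, Q, R, S, T, U, V, W, Y, Z}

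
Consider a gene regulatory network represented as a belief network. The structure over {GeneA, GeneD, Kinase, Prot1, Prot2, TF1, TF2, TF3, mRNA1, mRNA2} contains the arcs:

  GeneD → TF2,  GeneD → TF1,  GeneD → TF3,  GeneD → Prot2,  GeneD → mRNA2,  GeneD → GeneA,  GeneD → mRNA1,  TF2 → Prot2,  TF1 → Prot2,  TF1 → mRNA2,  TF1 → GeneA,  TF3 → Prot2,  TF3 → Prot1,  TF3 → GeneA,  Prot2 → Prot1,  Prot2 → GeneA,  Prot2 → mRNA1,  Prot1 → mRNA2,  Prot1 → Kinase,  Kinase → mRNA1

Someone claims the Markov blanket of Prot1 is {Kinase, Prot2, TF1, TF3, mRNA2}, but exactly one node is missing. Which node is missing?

GeneD

Prot1's parents: Prot2, TF3.
Prot1 has children Kinase, mRNA2.
Co-parents of Prot1 (other parents of its children):
  mRNA2: GeneD, TF1
  Kinase: —
MB(Prot1) = {GeneD, Kinase, Prot2, TF1, TF3, mRNA2}.
Comparing with the claimed set, GeneD is missing.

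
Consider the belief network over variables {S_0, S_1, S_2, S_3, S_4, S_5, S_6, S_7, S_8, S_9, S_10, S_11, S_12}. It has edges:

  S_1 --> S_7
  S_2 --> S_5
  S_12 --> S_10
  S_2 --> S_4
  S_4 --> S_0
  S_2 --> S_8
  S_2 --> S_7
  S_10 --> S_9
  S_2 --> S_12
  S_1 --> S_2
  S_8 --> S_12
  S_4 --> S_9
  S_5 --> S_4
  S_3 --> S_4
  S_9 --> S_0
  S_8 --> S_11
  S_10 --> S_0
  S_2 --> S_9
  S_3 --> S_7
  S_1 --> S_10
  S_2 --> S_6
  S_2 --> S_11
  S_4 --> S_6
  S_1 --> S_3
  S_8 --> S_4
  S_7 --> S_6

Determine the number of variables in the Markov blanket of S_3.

Ch(S_3) = {S_4, S_7}.
S_3 has parent S_1.
Other parents of S_3's children:
  S_4's other parents are S_2, S_5, S_8.
  S_7's other parents are S_1, S_2.
MB(S_3) = {S_1, S_2, S_4, S_5, S_7, S_8}, which has 6 nodes.

6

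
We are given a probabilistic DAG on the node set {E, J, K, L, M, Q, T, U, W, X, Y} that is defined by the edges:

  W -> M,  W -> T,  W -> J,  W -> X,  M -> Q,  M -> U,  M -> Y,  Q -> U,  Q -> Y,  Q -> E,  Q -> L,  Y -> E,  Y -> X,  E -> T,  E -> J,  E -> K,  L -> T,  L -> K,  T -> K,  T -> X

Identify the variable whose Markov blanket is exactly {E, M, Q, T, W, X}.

The target node must have every member of {E, M, Q, T, W, X} as a parent, child, or co-parent, and no others.
Parents of Y: M, Q; children: E, X; co-parents: Q, T, W.
These exactly cover the given set, so the node is Y.

Y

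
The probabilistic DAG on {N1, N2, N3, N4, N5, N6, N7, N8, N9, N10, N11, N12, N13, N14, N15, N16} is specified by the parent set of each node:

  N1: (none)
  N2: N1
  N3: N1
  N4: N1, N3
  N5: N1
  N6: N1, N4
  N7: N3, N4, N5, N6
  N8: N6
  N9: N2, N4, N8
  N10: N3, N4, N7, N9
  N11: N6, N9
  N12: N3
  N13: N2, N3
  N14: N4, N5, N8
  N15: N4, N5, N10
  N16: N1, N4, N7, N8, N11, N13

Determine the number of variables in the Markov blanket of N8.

11

Parents of N8: N6.
N8's children: N9, N14, N16.
For each child, the remaining parents (spouses of N8):
  N9: N2, N4
  N14: N4, N5
  N16: N1, N4, N7, N11, N13
MB(N8) = {N1, N2, N4, N5, N6, N7, N9, N11, N13, N14, N16}, which has 11 nodes.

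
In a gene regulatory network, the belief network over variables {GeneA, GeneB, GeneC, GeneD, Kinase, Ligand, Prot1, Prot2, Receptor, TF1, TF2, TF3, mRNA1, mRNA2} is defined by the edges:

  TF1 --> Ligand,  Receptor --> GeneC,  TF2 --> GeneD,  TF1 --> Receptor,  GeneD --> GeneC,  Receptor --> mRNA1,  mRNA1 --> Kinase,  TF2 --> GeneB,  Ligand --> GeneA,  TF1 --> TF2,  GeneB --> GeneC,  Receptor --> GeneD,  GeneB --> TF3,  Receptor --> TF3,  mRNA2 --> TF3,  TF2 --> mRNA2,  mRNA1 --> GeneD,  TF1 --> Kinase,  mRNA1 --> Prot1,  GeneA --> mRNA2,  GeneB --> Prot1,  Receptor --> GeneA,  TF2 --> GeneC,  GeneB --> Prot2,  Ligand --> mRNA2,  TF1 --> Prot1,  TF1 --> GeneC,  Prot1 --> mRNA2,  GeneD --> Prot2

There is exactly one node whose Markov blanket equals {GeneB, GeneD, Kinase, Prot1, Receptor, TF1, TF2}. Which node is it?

The target node must have every member of {GeneB, GeneD, Kinase, Prot1, Receptor, TF1, TF2} as a parent, child, or co-parent, and no others.
Parents of mRNA1: Receptor; children: GeneD, Kinase, Prot1; co-parents: GeneB, Receptor, TF1, TF2.
These exactly cover the given set, so the node is mRNA1.

mRNA1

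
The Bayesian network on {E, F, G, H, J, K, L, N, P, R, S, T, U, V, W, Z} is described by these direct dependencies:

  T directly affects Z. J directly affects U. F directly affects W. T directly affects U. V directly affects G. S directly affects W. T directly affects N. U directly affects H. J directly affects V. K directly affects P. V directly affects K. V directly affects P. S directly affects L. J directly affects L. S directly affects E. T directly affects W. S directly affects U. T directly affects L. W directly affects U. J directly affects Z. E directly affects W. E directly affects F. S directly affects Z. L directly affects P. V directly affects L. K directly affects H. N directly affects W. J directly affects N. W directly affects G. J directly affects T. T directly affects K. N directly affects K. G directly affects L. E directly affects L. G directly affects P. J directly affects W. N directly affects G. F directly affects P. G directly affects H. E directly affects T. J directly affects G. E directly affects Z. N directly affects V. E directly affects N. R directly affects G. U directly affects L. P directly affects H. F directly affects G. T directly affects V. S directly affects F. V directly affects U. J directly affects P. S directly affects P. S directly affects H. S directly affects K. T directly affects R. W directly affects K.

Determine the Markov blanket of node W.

{E, F, G, J, K, N, R, S, T, U, V}

A node's Markov blanket = Pa ∪ Ch ∪ (parents of Ch other than the node itself).
W's parents: E, F, J, N, S, T.
Ch(W) = {G, K, U}.
For each child, the remaining parents (spouses of W):
  parents(U) \ {W} = {J, S, T, V}.
  K's other parents are N, S, T, V.
  parents(G) \ {W} = {F, J, N, R, V}.
So the Markov blanket of W is {E, F, G, J, K, N, R, S, T, U, V}.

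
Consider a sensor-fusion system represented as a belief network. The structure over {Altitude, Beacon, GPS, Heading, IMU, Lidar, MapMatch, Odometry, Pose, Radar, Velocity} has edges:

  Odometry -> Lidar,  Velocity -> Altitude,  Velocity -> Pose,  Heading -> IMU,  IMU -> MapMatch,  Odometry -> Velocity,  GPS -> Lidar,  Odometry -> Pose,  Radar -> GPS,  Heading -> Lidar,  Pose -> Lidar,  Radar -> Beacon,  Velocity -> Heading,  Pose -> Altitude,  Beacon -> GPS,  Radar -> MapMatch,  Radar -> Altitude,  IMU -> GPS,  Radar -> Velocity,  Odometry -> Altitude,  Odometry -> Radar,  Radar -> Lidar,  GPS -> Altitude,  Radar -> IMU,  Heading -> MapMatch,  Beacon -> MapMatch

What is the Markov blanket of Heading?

Recall MB(v) = parents ∪ children ∪ spouses, where spouses are the other parents of v's children.
Pa(Heading) = {Velocity}.
Ch(Heading) = {IMU, Lidar, MapMatch}.
For each child, the remaining parents (spouses of Heading):
  parents(IMU) \ {Heading} = {Radar}.
  Lidar's other parents are GPS, Odometry, Pose, Radar.
  MapMatch also has parents Beacon, IMU, Radar.
Taking the union gives {Beacon, GPS, IMU, Lidar, MapMatch, Odometry, Pose, Radar, Velocity}.

{Beacon, GPS, IMU, Lidar, MapMatch, Odometry, Pose, Radar, Velocity}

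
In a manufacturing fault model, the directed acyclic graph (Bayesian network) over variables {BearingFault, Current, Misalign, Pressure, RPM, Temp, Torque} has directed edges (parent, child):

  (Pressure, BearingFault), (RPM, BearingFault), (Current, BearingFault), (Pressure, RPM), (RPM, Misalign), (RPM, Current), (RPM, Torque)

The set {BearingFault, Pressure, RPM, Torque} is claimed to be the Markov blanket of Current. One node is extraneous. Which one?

Torque

Children of Current: BearingFault.
Current has parent RPM.
Co-parents of Current (other parents of its children):
  BearingFault also has parents Pressure, RPM.
MB(Current) = {BearingFault, Pressure, RPM}.
Torque is neither a parent, child, nor co-parent of Current, so it does not belong.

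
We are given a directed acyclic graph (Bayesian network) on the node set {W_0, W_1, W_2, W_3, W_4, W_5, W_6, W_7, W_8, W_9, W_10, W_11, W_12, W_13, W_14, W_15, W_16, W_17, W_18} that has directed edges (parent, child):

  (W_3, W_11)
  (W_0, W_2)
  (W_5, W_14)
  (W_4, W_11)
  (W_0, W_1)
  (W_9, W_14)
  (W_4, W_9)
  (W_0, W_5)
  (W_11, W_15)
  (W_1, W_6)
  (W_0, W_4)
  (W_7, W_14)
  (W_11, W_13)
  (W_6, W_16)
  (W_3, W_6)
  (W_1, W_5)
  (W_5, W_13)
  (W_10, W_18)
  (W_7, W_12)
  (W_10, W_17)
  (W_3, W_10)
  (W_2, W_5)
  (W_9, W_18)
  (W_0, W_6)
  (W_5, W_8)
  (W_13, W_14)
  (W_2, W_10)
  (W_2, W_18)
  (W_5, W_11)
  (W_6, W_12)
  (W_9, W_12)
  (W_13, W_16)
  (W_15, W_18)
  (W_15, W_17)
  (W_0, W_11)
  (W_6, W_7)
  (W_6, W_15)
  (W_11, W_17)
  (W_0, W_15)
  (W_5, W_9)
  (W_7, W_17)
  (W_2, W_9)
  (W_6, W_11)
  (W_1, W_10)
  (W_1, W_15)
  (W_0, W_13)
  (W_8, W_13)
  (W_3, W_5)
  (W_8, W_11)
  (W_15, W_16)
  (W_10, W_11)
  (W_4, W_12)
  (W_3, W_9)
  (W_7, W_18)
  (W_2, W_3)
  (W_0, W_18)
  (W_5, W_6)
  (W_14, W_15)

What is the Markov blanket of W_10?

The Markov blanket of a node is its parents, its children, and the other parents of its children.
Parents of W_10: W_1, W_2, W_3.
Ch(W_10) = {W_11, W_17, W_18}.
Co-parents of W_10 (other parents of its children):
  W_11: W_0, W_3, W_4, W_5, W_6, W_8
  W_17: W_7, W_11, W_15
  W_18: W_0, W_2, W_7, W_9, W_15
MB(W_10) = {W_0, W_1, W_2, W_3, W_4, W_5, W_6, W_7, W_8, W_9, W_11, W_15, W_17, W_18}.

{W_0, W_1, W_2, W_3, W_4, W_5, W_6, W_7, W_8, W_9, W_11, W_15, W_17, W_18}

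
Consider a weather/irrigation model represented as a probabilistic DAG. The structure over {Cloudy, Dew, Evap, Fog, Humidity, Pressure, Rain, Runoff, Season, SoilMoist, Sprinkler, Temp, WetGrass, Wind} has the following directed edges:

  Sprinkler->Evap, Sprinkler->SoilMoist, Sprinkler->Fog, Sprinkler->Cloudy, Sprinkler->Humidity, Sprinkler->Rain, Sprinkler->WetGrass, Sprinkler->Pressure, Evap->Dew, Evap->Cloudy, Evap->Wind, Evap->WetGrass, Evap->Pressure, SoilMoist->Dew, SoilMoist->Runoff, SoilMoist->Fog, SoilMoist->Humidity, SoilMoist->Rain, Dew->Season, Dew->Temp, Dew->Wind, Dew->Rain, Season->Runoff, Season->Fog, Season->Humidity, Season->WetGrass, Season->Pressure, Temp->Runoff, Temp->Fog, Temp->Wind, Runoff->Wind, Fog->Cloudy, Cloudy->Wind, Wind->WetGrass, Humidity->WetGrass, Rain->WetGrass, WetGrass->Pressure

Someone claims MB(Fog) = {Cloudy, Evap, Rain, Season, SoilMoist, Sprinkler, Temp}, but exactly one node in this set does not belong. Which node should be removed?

Fog's children: Cloudy.
Pa(Fog) = {Season, SoilMoist, Sprinkler, Temp}.
Other parents of Fog's children:
  Cloudy's other parents are Evap, Sprinkler.
MB(Fog) = {Cloudy, Evap, Season, SoilMoist, Sprinkler, Temp}.
Rain is neither a parent, child, nor co-parent of Fog, so it does not belong.

Rain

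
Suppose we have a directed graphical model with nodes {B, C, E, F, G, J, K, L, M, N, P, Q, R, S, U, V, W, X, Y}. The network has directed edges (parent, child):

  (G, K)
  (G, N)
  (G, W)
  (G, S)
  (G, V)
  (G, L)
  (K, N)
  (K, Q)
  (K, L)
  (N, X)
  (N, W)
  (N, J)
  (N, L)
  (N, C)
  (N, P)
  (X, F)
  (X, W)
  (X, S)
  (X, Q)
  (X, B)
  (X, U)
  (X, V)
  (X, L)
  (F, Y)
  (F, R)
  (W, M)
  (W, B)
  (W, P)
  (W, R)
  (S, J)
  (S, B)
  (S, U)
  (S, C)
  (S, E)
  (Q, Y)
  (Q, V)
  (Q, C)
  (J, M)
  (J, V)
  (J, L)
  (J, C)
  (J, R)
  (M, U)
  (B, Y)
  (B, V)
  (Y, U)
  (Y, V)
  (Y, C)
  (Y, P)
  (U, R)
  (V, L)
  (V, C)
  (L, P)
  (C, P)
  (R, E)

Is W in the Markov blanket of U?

Yes

W is a co-parent of U: both are parents of R.
So W ∈ MB(U).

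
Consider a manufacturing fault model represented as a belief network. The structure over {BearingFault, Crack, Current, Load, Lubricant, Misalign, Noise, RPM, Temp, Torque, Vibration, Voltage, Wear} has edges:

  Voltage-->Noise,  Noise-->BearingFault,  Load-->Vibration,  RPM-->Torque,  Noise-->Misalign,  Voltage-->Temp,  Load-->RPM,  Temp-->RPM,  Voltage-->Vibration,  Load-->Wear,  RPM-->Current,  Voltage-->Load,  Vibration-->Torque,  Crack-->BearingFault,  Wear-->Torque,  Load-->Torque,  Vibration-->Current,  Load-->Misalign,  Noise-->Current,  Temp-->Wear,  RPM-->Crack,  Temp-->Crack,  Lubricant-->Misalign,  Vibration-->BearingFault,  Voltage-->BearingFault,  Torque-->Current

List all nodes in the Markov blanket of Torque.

{Current, Load, Noise, RPM, Vibration, Wear}

The Markov blanket of a node is its parents, its children, and the other parents of its children.
Ch(Torque) = {Current}.
Torque has parents Load, RPM, Vibration, Wear.
Co-parents of Torque (other parents of its children):
  parents(Current) \ {Torque} = {Noise, RPM, Vibration}.
MB(Torque) = {Current, Load, Noise, RPM, Vibration, Wear}.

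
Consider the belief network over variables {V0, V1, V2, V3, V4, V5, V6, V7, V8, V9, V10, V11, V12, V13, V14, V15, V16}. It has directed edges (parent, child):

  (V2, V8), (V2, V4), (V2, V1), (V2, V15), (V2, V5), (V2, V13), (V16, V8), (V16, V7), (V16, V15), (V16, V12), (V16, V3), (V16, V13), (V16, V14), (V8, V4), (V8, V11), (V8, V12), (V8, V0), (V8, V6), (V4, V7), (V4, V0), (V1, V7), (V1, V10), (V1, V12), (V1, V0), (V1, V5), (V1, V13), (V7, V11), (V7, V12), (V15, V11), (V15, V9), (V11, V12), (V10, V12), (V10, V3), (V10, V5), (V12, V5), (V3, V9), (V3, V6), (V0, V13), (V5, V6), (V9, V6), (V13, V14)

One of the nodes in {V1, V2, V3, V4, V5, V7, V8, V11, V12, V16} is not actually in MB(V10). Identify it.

Parents of V10: V1.
Ch(V10) = {V3, V5, V12}.
For each child, the remaining parents (spouses of V10):
  V12: V1, V7, V8, V11, V16
  V3: V16
  V5: V1, V2, V12
MB(V10) = {V1, V2, V3, V5, V7, V8, V11, V12, V16}.
V4 is neither a parent, child, nor co-parent of V10, so it does not belong.

V4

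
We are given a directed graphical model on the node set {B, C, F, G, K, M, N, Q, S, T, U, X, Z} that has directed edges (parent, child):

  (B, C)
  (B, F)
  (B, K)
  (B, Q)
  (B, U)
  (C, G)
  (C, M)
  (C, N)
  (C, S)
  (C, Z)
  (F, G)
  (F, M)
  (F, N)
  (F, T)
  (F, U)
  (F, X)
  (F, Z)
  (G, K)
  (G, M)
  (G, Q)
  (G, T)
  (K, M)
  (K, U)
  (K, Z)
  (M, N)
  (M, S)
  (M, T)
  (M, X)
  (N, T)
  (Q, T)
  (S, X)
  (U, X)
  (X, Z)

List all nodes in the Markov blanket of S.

Children of S: X.
Parents of S: C, M.
For each child, the remaining parents (spouses of S):
  X: F, M, U
Union: {C, M} ∪ {X} ∪ {F, M, U} = {C, F, M, U, X}.

{C, F, M, U, X}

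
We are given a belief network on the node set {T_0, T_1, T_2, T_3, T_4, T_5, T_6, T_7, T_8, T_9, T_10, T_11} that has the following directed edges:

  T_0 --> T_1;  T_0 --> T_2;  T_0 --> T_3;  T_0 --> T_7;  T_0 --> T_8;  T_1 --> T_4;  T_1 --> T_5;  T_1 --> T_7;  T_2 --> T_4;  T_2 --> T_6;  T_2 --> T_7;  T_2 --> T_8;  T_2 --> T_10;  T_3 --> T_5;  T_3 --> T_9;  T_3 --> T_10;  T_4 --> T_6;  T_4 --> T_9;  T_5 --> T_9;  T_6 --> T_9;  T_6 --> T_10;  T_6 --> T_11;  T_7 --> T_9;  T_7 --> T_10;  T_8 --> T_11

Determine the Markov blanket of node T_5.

Recall MB(v) = parents ∪ children ∪ spouses, where spouses are the other parents of v's children.
T_5 has child T_9.
T_5's parents: T_1, T_3.
Other parents of T_5's children:
  T_9: T_3, T_4, T_6, T_7
So the Markov blanket of T_5 is {T_1, T_3, T_4, T_6, T_7, T_9}.

{T_1, T_3, T_4, T_6, T_7, T_9}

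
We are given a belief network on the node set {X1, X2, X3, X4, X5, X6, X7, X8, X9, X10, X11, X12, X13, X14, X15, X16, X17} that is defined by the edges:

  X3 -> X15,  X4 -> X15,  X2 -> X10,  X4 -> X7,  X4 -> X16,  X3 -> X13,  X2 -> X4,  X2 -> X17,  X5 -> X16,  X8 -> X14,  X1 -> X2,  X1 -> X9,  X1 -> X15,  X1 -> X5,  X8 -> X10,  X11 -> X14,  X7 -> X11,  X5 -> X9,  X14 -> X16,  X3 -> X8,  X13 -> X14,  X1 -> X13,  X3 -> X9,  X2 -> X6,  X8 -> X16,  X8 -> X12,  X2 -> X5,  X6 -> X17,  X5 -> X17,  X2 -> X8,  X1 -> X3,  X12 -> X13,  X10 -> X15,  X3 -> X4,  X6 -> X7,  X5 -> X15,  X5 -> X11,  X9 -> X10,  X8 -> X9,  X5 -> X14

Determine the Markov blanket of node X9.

{X1, X2, X3, X5, X8, X10}

The Markov blanket of a node is its parents, its children, and the other parents of its children.
X9 has parents X1, X3, X5, X8.
Children of X9: X10.
Parents of each child, excluding X9:
  X10's other parents are X2, X8.
Union: {X1, X3, X5, X8} ∪ {X10} ∪ {X2, X8} = {X1, X2, X3, X5, X8, X10}.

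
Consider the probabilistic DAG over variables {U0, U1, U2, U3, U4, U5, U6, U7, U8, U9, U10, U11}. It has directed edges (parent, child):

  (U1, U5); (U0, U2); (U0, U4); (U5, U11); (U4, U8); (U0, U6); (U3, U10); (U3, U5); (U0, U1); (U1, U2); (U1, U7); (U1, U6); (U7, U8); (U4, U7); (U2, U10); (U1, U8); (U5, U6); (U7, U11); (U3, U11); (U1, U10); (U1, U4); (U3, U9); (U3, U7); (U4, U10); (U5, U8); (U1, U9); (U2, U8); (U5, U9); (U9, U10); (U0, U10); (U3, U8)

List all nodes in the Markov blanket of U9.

{U0, U1, U2, U3, U4, U5, U10}

Recall MB(v) = parents ∪ children ∪ spouses, where spouses are the other parents of v's children.
Pa(U9) = {U1, U3, U5}.
U9 has child U10.
Co-parents of U9 (other parents of its children):
  U10's other parents are U0, U1, U2, U3, U4.
MB(U9) = {U0, U1, U2, U3, U4, U5, U10}.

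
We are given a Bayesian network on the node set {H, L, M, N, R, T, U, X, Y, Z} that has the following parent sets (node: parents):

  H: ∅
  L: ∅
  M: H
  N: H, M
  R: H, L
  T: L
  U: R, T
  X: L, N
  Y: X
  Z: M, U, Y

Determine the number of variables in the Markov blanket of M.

By definition, MB(M) is built from M's parents, M's children, and the co-parents of M.
Pa(M) = {H}.
M has children N, Z.
For each child, the remaining parents (spouses of M):
  N also has parent H.
  Z also has parents U, Y.
MB(M) = {H, N, U, Y, Z}, which has 5 nodes.

5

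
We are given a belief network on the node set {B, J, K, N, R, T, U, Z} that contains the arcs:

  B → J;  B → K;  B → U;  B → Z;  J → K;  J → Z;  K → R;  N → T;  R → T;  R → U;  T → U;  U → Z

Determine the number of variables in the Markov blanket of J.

4

J's parents: B.
Ch(J) = {K, Z}.
For each child, the remaining parents (spouses of J):
  parents(K) \ {J} = {B}.
  Z's other parents are B, U.
MB(J) = {B, K, U, Z}, which has 4 nodes.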